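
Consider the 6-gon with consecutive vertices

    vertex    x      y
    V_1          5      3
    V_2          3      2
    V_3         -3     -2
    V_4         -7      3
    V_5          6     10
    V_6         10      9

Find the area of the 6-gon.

V_1→V_2: (5)(2) − (3)(3) = 1
V_2→V_3: (3)(-2) − (-3)(2) = 0
V_3→V_4: (-3)(3) − (-7)(-2) = -23
V_4→V_5: (-7)(10) − (6)(3) = -88
V_5→V_6: (6)(9) − (10)(10) = -46
V_6→V_1: (10)(3) − (5)(9) = -15
Σ = -171
Area = |Σ|/2 = 85.5.

85.5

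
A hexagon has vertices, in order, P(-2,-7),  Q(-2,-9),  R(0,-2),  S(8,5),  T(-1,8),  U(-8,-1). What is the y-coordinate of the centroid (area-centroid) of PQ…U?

Apply the shoelace (surveyor's) formula. First the cross-terms c_i = x_i·y_{i+1} − x_{i+1}·y_i:
  4, 4, 16, 69, 65, 54  ⇒  2A = 212, A = 106.
Then Σ (y_i + y_{i+1})·c_i = 860, so ȳ = 860 / (6·106) = 215/159.

215/159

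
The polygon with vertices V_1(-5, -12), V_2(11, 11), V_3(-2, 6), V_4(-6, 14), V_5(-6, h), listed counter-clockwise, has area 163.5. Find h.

The doubled signed area Σ (x_i y_{i+1} − x_{i+1} y_i) is linear in h.
With h=0 it equals 329; the coefficient of h is -1 (from the two edges through V_5).
So -1·h + 329 = 2·163.5 = 327 ⇒ h = 2.

2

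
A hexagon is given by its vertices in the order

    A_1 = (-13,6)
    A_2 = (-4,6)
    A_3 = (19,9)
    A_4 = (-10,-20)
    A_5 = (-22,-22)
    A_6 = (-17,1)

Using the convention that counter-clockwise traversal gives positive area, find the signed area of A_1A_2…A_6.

Apply the surveyor's formula: 2A = Σ (x_i·y_{i+1} − x_{i+1}·y_i), indices taken mod 6.
Σ = (-54) + (-150) + (-290) + (-220) + (-396) + (-89) = -1199
Signed area = Σ/2 = -599.5 (negative ⇒ clockwise traversal).

-599.5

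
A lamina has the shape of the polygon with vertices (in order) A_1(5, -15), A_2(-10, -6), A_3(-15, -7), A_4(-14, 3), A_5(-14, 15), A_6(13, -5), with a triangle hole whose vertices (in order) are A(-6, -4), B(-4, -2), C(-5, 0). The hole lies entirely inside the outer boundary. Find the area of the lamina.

Outer boundary:
Apply the shoelace (surveyor's) formula: 2A = Σ (x_i·y_{i+1} − x_{i+1}·y_i), indices taken mod 6.
Cross-terms: -180, -20, -143, -168, -125, -170  ⇒  Σ = -806
Area = |Σ|/2 = 403.
Hole:
Σ = (-4) + (-10) + (20) = 6
Area = |Σ|/2 = 3.
Net area = 403 − 3 = 400.

400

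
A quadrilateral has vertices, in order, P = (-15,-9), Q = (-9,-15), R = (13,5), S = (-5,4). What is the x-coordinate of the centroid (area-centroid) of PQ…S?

-155/51

Apply the shoelace (surveyor's) formula. First the cross-terms c_i = x_i·y_{i+1} − x_{i+1}·y_i:
  144, 150, 77, 105  ⇒  2A = 476, A = 238.
Then Σ (x_i + x_{i+1})·c_i = -4340, so x̄ = -4340 / (6·238) = -155/51.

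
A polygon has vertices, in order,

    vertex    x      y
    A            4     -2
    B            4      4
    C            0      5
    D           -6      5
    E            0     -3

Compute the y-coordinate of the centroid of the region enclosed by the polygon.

Apply Gauss's area formula. First the cross-terms c_i = x_i·y_{i+1} − x_{i+1}·y_i:
  24, 20, 30, 18, 12  ⇒  2A = 104, A = 52.
Then Σ (y_i + y_{i+1})·c_i = 504, so ȳ = 504 / (6·52) = 21/13.

21/13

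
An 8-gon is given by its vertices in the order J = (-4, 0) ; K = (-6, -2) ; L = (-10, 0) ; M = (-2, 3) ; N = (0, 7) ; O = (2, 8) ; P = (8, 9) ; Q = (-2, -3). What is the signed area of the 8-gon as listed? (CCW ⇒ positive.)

-67

Apply the surveyor's formula: 2A = Σ (x_i·y_{i+1} − x_{i+1}·y_i), indices taken mod 8.
Cross-terms: 8, -20, -30, -14, -14, -46, -6, -12  ⇒  Σ = -134
Signed area = Σ/2 = -67 (negative ⇒ clockwise traversal).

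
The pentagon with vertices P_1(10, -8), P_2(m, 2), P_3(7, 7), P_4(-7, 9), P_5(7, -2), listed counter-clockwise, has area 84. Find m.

9

The doubled signed area Σ (x_i y_{i+1} − x_{i+1} y_i) is linear in m.
With m=0 it equals 33; the coefficient of m is 15 (from the two edges through P_2).
So 15·m + 33 = 2·84 = 168 ⇒ m = 9.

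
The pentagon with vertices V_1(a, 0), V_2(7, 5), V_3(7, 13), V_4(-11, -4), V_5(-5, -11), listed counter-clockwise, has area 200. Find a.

The doubled signed area Σ (x_i y_{i+1} − x_{i+1} y_i) is linear in a.
With a=0 it equals 272; the coefficient of a is 16 (from the two edges through V_1).
So 16·a + 272 = 2·200 = 400 ⇒ a = 8.

8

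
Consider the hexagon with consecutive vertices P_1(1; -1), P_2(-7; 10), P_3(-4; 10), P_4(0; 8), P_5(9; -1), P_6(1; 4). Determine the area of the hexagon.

49.5

Cross-terms: 3, -30, -32, -72, 37, -5  ⇒  Σ = -99
Area = |Σ|/2 = 49.5.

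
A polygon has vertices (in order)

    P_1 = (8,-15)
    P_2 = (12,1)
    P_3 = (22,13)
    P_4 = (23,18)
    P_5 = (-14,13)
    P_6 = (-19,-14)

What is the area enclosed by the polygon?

905

P_1→P_2: (8)(1) − (12)(-15) = 188
P_2→P_3: (12)(13) − (22)(1) = 134
P_3→P_4: (22)(18) − (23)(13) = 97
P_4→P_5: (23)(13) − (-14)(18) = 551
P_5→P_6: (-14)(-14) − (-19)(13) = 443
P_6→P_1: (-19)(-15) − (8)(-14) = 397
Σ = 1810
Area = |Σ|/2 = 905.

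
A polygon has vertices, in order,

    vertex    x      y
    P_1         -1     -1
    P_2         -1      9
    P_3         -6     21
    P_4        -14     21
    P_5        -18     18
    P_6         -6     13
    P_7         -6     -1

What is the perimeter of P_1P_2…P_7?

68

|P_1P_2| = √((0)² + (10)²) = √100 = 10
|P_2P_3| = √((-5)² + (12)²) = √169 = 13
|P_3P_4| = √((-8)² + (0)²) = √64 = 8
|P_4P_5| = √((-4)² + (-3)²) = √25 = 5
|P_5P_6| = √((12)² + (-5)²) = √169 = 13
|P_6P_7| = √((0)² + (-14)²) = √196 = 14
|P_7P_1| = √((5)² + (0)²) = √25 = 5
Perimeter = 10 + 13 + 8 + 5 + 13 + 14 + 5 = 68.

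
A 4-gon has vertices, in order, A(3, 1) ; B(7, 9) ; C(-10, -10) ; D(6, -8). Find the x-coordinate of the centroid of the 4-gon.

Apply the surveyor's formula. First the cross-terms c_i = x_i·y_{i+1} − x_{i+1}·y_i:
  20, 20, 140, 30  ⇒  2A = 210, A = 105.
Then Σ (x_i + x_{i+1})·c_i = -150, so x̄ = -150 / (6·105) = -5/21.

-5/21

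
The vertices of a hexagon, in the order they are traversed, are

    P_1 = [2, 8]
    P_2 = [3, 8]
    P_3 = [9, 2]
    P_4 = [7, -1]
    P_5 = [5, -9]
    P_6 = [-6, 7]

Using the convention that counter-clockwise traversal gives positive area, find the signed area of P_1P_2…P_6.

Cross-terms: -8, -66, -23, -58, -19, -62  ⇒  Σ = -236
Signed area = Σ/2 = -118 (negative ⇒ clockwise traversal).

-118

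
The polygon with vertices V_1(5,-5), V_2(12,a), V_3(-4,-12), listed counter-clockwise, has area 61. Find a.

14

Write out the shoelace sum; only the two edges meeting at V_2 involve a:
2·Area = [(5·a − 12·(-5)) + (12·(-12) − (-4)·a)] + 80
       = 9·a + -4 = 122
⇒ a = 14.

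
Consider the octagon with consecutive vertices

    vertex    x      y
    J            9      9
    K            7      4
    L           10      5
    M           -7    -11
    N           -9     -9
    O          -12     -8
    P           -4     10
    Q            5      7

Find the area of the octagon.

213.5

Apply Gauss's area formula: 2A = Σ (x_i·y_{i+1} − x_{i+1}·y_i), indices taken mod 8.
Σ = (-27) + (-5) + (-75) + (-36) + (-36) + (-152) + (-78) + (-18) = -427
Area = |Σ|/2 = 213.5.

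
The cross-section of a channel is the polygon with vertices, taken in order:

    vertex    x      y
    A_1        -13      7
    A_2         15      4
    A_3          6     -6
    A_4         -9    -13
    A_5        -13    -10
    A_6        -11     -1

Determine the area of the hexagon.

Apply the shoelace formula: 2A = Σ (x_i·y_{i+1} − x_{i+1}·y_i), indices taken mod 6.
Cross-terms: -157, -114, -132, -79, -97, -90  ⇒  Σ = -669
Area = |Σ|/2 = 334.5.

334.5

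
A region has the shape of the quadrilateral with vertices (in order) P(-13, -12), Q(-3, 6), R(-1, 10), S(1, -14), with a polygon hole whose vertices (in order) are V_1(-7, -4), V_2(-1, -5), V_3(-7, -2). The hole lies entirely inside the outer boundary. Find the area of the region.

158

Outer boundary:
Σ = (-114) + (-24) + (4) + (-194) = -328
Area = |Σ|/2 = 164.
Hole:
Apply the surveyor's formula: 2A = Σ (x_i·y_{i+1} − x_{i+1}·y_i), indices taken mod 3.
V_1→V_2: (-7)(-5) − (-1)(-4) = 31
V_2→V_3: (-1)(-2) − (-7)(-5) = -33
V_3→V_1: (-7)(-4) − (-7)(-2) = 14
Σ = 12
Area = |Σ|/2 = 6.
Net area = 164 − 6 = 158.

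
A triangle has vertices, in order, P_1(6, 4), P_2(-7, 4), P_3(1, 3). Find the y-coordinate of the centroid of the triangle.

Apply the surveyor's formula. First the cross-terms c_i = x_i·y_{i+1} − x_{i+1}·y_i:
  52, -25, -14  ⇒  2A = 13, A = 6.5.
Then Σ (y_i + y_{i+1})·c_i = 143, so ȳ = 143 / (6·6.5) = 11/3.

11/3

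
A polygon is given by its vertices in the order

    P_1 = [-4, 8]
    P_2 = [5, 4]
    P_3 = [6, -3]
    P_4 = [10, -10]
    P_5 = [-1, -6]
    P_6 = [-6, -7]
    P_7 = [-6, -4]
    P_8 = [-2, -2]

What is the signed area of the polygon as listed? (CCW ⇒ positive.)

-131

Apply the shoelace (surveyor's) formula: 2A = Σ (x_i·y_{i+1} − x_{i+1}·y_i), indices taken mod 8.
Cross-terms: -56, -39, -30, -70, -29, -18, 4, -24  ⇒  Σ = -262
Signed area = Σ/2 = -131 (negative ⇒ clockwise traversal).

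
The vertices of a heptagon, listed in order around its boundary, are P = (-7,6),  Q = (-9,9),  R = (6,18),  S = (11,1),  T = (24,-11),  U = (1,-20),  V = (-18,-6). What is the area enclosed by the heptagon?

773.5

Apply the surveyor's formula: 2A = Σ (x_i·y_{i+1} − x_{i+1}·y_i), indices taken mod 7.
P→Q: (-7)(9) − (-9)(6) = -9
Q→R: (-9)(18) − (6)(9) = -216
R→S: (6)(1) − (11)(18) = -192
S→T: (11)(-11) − (24)(1) = -145
T→U: (24)(-20) − (1)(-11) = -469
U→V: (1)(-6) − (-18)(-20) = -366
V→P: (-18)(6) − (-7)(-6) = -150
Σ = -1547
Area = |Σ|/2 = 773.5.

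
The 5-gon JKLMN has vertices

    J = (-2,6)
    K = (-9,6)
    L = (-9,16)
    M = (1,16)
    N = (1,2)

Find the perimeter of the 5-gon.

46

|JK| = √((-7)² + (0)²) = √49 = 7
|KL| = √((0)² + (10)²) = √100 = 10
|LM| = √((10)² + (0)²) = √100 = 10
|MN| = √((0)² + (-14)²) = √196 = 14
|NJ| = √((-3)² + (4)²) = √25 = 5
Perimeter = 7 + 10 + 10 + 14 + 5 = 46.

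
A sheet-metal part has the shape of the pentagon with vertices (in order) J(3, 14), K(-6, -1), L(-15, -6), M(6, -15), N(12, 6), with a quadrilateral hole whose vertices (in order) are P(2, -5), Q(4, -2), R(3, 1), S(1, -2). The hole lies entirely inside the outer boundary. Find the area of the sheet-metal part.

355.5

Outer boundary:
Apply the shoelace formula: 2A = Σ (x_i·y_{i+1} − x_{i+1}·y_i), indices taken mod 5.
Cross-terms: 81, 21, 261, 216, 150  ⇒  Σ = 729
Area = |Σ|/2 = 364.5.
Hole:
Apply the shoelace (surveyor's) formula: 2A = Σ (x_i·y_{i+1} − x_{i+1}·y_i), indices taken mod 4.
Σ = (16) + (10) + (-7) + (-1) = 18
Area = |Σ|/2 = 9.
Net area = 364.5 − 9 = 355.5.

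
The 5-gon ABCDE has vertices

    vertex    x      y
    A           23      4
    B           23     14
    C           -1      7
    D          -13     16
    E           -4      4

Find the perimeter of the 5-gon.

92

|AB| = √((0)² + (10)²) = √100 = 10
|BC| = √((-24)² + (-7)²) = √625 = 25
|CD| = √((-12)² + (9)²) = √225 = 15
|DE| = √((9)² + (-12)²) = √225 = 15
|EA| = √((27)² + (0)²) = √729 = 27
Perimeter = 10 + 25 + 15 + 15 + 27 = 92.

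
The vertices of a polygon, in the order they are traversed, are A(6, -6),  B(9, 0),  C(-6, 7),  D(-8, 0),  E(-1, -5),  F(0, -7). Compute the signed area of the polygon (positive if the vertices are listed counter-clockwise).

131

Σ = (54) + (63) + (56) + (40) + (7) + (42) = 262
Signed area = Σ/2 = 131 (positive ⇒ counter-clockwise traversal).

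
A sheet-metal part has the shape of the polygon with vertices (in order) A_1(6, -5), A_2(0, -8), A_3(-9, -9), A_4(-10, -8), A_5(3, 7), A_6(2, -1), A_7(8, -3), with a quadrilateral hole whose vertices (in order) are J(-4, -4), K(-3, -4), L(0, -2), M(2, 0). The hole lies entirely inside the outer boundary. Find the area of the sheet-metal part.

Outer boundary:
A_1→A_2: (6)(-8) − (0)(-5) = -48
A_2→A_3: (0)(-9) − (-9)(-8) = -72
A_3→A_4: (-9)(-8) − (-10)(-9) = -18
A_4→A_5: (-10)(7) − (3)(-8) = -46
A_5→A_6: (3)(-1) − (2)(7) = -17
A_6→A_7: (2)(-3) − (8)(-1) = 2
A_7→A_1: (8)(-5) − (6)(-3) = -22
Σ = -221
Area = |Σ|/2 = 110.5.
Hole:
Apply the surveyor's formula: 2A = Σ (x_i·y_{i+1} − x_{i+1}·y_i), indices taken mod 4.
Cross-terms: 4, 6, 4, -8  ⇒  Σ = 6
Area = |Σ|/2 = 3.
Net area = 110.5 − 3 = 107.5.

107.5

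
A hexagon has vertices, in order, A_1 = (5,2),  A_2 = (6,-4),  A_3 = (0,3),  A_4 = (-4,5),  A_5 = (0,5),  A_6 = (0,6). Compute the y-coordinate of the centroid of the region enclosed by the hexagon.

Apply the shoelace (surveyor's) formula. First the cross-terms c_i = x_i·y_{i+1} − x_{i+1}·y_i:
  -32, 18, 12, -20, 0, -30  ⇒  2A = -52, A = -26.
Then Σ (y_i + y_{i+1})·c_i = -298, so ȳ = -298 / (6·(-26)) = 149/78.

149/78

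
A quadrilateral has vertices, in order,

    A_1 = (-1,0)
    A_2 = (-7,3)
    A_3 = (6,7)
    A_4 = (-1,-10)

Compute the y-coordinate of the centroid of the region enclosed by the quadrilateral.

20/19

Apply Gauss's area formula. First the cross-terms c_i = x_i·y_{i+1} − x_{i+1}·y_i:
  -3, -67, -53, -10  ⇒  2A = -133, A = -66.5.
Then Σ (y_i + y_{i+1})·c_i = -420, so ȳ = -420 / (6·(-66.5)) = 20/19.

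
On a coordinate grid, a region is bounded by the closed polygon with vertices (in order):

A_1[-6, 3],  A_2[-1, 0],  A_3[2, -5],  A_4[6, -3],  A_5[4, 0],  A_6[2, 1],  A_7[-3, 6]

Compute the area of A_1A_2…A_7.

Apply the surveyor's formula: 2A = Σ (x_i·y_{i+1} − x_{i+1}·y_i), indices taken mod 7.
Σ = (3) + (5) + (24) + (12) + (4) + (15) + (27) = 90
Area = |Σ|/2 = 45.

45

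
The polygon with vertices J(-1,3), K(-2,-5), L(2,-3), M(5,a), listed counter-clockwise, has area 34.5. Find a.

The doubled signed area Σ (x_i y_{i+1} − x_{i+1} y_i) is linear in a.
With a=0 it equals 57; the coefficient of a is 3 (from the two edges through M).
So 3·a + 57 = 2·34.5 = 69 ⇒ a = 4.

4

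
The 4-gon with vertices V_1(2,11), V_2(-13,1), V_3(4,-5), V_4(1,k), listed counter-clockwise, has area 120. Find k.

9

The doubled signed area Σ (x_i y_{i+1} − x_{i+1} y_i) is linear in k.
With k=0 it equals 222; the coefficient of k is 2 (from the two edges through V_4).
So 2·k + 222 = 2·120 = 240 ⇒ k = 9.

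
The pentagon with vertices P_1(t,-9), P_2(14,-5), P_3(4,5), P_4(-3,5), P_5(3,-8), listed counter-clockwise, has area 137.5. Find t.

The doubled signed area Σ (x_i y_{i+1} − x_{i+1} y_i) is linear in t.
With t=0 it equals 233; the coefficient of t is 3 (from the two edges through P_1).
So 3·t + 233 = 2·137.5 = 275 ⇒ t = 14.

14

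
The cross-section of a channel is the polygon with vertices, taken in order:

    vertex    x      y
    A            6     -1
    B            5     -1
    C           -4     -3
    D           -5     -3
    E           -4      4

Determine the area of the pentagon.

Σ = (-1) + (-19) + (-3) + (-32) + (-20) = -75
Area = |Σ|/2 = 37.5.

37.5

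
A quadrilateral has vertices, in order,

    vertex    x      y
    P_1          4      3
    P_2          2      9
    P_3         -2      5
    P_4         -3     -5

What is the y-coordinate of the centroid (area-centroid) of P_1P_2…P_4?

365/141

Apply the surveyor's formula. First the cross-terms c_i = x_i·y_{i+1} − x_{i+1}·y_i:
  30, 28, 25, 11  ⇒  2A = 94, A = 47.
Then Σ (y_i + y_{i+1})·c_i = 730, so ȳ = 730 / (6·47) = 365/141.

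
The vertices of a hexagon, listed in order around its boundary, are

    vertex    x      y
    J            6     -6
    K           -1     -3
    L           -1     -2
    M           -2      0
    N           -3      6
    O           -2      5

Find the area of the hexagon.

31

Σ = (-24) + (-1) + (-4) + (-12) + (-3) + (-18) = -62
Area = |Σ|/2 = 31.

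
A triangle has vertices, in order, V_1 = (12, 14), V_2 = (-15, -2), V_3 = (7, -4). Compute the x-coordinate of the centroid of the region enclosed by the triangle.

Apply Gauss's area formula. First the cross-terms c_i = x_i·y_{i+1} − x_{i+1}·y_i:
  186, 74, 146  ⇒  2A = 406, A = 203.
Then Σ (x_i + x_{i+1})·c_i = 1624, so x̄ = 1624 / (6·203) = 4/3.

4/3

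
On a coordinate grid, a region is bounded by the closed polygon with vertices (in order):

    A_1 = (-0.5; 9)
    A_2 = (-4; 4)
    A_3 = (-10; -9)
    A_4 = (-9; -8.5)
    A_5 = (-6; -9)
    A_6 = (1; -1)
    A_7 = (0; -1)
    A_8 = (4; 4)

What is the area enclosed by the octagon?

Σ = (34) + (76) + (4) + (30) + (15) + (-1) + (4) + (38) = 200
Area = |Σ|/2 = 100.

100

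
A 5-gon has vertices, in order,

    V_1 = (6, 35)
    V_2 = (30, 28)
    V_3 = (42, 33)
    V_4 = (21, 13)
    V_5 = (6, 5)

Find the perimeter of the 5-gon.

114

|V_1V_2| = √((24)² + (-7)²) = √625 = 25
|V_2V_3| = √((12)² + (5)²) = √169 = 13
|V_3V_4| = √((-21)² + (-20)²) = √841 = 29
|V_4V_5| = √((-15)² + (-8)²) = √289 = 17
|V_5V_1| = √((0)² + (30)²) = √900 = 30
Perimeter = 25 + 13 + 29 + 17 + 30 = 114.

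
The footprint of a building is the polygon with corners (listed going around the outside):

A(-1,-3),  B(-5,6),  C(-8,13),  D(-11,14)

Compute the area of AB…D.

20

Σ = (-21) + (-17) + (31) + (47) = 40
Area = |Σ|/2 = 20.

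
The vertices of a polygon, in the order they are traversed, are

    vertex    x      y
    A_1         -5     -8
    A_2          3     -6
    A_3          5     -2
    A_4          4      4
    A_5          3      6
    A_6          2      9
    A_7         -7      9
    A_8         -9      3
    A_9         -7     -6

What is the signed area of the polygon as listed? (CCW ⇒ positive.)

187.5

Apply the shoelace formula: 2A = Σ (x_i·y_{i+1} − x_{i+1}·y_i), indices taken mod 9.
Cross-terms: 54, 24, 28, 12, 15, 81, 60, 75, 26  ⇒  Σ = 375
Signed area = Σ/2 = 187.5 (positive ⇒ counter-clockwise traversal).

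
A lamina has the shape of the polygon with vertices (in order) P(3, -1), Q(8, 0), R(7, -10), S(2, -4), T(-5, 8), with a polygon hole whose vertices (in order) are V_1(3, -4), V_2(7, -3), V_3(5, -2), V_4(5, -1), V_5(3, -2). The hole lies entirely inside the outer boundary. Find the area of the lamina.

45.5

Outer boundary:
Σ = (8) + (-80) + (-8) + (-4) + (-19) = -103
Area = |Σ|/2 = 51.5.
Hole:
V_1→V_2: (3)(-3) − (7)(-4) = 19
V_2→V_3: (7)(-2) − (5)(-3) = 1
V_3→V_4: (5)(-1) − (5)(-2) = 5
V_4→V_5: (5)(-2) − (3)(-1) = -7
V_5→V_1: (3)(-4) − (3)(-2) = -6
Σ = 12
Area = |Σ|/2 = 6.
Net area = 51.5 − 6 = 45.5.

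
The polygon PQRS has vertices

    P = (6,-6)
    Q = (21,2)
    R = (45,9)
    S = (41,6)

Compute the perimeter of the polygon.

|PQ| = √((15)² + (8)²) = √289 = 17
|QR| = √((24)² + (7)²) = √625 = 25
|RS| = √((-4)² + (-3)²) = √25 = 5
|SP| = √((-35)² + (-12)²) = √1369 = 37
Perimeter = 17 + 25 + 5 + 37 = 84.

84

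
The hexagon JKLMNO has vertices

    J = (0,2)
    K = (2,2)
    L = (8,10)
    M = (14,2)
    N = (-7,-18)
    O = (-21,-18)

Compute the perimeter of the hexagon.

94

|JK| = √((2)² + (0)²) = √4 = 2
|KL| = √((6)² + (8)²) = √100 = 10
|LM| = √((6)² + (-8)²) = √100 = 10
|MN| = √((-21)² + (-20)²) = √841 = 29
|NO| = √((-14)² + (0)²) = √196 = 14
|OJ| = √((21)² + (20)²) = √841 = 29
Perimeter = 2 + 10 + 10 + 29 + 14 + 29 = 94.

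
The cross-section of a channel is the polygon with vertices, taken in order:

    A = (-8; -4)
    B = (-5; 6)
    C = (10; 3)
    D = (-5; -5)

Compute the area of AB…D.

99

Cross-terms: -68, -75, -35, -20  ⇒  Σ = -198
Area = |Σ|/2 = 99.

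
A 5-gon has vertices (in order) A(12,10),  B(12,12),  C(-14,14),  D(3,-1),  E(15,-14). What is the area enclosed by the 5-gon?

311.5

Cross-terms: 24, 336, -28, -27, 318  ⇒  Σ = 623
Area = |Σ|/2 = 311.5.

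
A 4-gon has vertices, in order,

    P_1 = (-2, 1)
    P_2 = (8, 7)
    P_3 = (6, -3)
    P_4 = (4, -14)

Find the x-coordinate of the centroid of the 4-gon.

Apply the shoelace (surveyor's) formula. First the cross-terms c_i = x_i·y_{i+1} − x_{i+1}·y_i:
  -22, -66, -72, -24  ⇒  2A = -184, A = -92.
Then Σ (x_i + x_{i+1})·c_i = -1824, so x̄ = -1824 / (6·(-92)) = 76/23.

76/23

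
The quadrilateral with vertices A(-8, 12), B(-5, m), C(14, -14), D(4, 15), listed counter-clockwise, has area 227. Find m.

The doubled signed area Σ (x_i y_{i+1} − x_{i+1} y_i) is linear in m.
With m=0 it equals 564; the coefficient of m is -22 (from the two edges through B).
So -22·m + 564 = 2·227 = 454 ⇒ m = 5.

5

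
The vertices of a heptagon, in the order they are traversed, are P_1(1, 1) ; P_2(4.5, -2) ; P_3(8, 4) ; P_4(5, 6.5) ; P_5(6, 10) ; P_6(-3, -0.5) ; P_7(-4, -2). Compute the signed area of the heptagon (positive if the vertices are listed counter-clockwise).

Apply Gauss's area formula: 2A = Σ (x_i·y_{i+1} − x_{i+1}·y_i), indices taken mod 7.
Cross-terms: -6.5, 34, 32, 11, 27, 4, -2  ⇒  Σ = 99.5
Signed area = Σ/2 = 49.75 (positive ⇒ counter-clockwise traversal).

49.75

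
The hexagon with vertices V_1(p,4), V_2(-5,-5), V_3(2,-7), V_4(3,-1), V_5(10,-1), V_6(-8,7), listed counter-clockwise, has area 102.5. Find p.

Write out the shoelace sum; only the two edges meeting at V_1 involve p:
2·Area = [((-8)·4 − p·7) + (p·(-5) − (-5)·4)] + 133
       = -12·p + 121 = 205
⇒ p = -7.

-7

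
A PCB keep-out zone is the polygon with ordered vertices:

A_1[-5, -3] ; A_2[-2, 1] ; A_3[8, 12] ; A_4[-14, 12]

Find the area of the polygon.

Σ = (-11) + (-32) + (264) + (102) = 323
Area = |Σ|/2 = 161.5.

161.5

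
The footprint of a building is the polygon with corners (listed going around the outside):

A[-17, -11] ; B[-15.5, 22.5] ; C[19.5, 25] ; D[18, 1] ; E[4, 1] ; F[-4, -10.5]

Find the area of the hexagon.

Cross-terms: -553, -826.25, -430.5, 14, -38, -134.5  ⇒  Σ = -1968.25
Area = |Σ|/2 = 984.125.

984.125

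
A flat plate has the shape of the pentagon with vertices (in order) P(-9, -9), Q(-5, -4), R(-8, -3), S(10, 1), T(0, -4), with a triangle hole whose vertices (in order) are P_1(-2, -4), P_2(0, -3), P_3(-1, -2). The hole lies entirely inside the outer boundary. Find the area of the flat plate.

Outer boundary:
Apply the surveyor's formula: 2A = Σ (x_i·y_{i+1} − x_{i+1}·y_i), indices taken mod 5.
Σ = (-9) + (-17) + (22) + (-40) + (-36) = -80
Area = |Σ|/2 = 40.
Hole:
Apply Gauss's area formula: 2A = Σ (x_i·y_{i+1} − x_{i+1}·y_i), indices taken mod 3.
Σ = (6) + (-3) + (0) = 3
Area = |Σ|/2 = 1.5.
Net area = 40 − 1.5 = 38.5.

38.5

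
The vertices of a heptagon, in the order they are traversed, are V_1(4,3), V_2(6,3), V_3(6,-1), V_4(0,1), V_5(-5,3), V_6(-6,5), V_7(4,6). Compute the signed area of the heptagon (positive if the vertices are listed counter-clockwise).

Σ = (-6) + (-24) + (6) + (5) + (-7) + (-56) + (-12) = -94
Signed area = Σ/2 = -47 (negative ⇒ clockwise traversal).

-47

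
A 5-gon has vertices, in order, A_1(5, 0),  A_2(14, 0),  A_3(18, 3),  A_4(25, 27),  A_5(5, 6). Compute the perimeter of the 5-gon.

74

|A_1A_2| = √((9)² + (0)²) = √81 = 9
|A_2A_3| = √((4)² + (3)²) = √25 = 5
|A_3A_4| = √((7)² + (24)²) = √625 = 25
|A_4A_5| = √((-20)² + (-21)²) = √841 = 29
|A_5A_1| = √((0)² + (-6)²) = √36 = 6
Perimeter = 9 + 5 + 25 + 29 + 6 = 74.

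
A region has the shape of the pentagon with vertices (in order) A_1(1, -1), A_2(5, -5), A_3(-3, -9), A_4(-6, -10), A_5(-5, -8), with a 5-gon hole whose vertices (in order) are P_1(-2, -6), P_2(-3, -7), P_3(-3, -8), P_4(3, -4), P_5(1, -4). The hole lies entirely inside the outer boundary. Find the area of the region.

Outer boundary:
Apply the shoelace (surveyor's) formula: 2A = Σ (x_i·y_{i+1} − x_{i+1}·y_i), indices taken mod 5.
Σ = (0) + (-60) + (-24) + (-2) + (13) = -73
Area = |Σ|/2 = 36.5.
Hole:
Apply the shoelace (surveyor's) formula: 2A = Σ (x_i·y_{i+1} − x_{i+1}·y_i), indices taken mod 5.
Cross-terms: -4, 3, 36, -8, -14  ⇒  Σ = 13
Area = |Σ|/2 = 6.5.
Net area = 36.5 − 6.5 = 30.

30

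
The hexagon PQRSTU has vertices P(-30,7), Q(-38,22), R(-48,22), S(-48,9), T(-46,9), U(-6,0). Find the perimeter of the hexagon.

108

|PQ| = √((-8)² + (15)²) = √289 = 17
|QR| = √((-10)² + (0)²) = √100 = 10
|RS| = √((0)² + (-13)²) = √169 = 13
|ST| = √((2)² + (0)²) = √4 = 2
|TU| = √((40)² + (-9)²) = √1681 = 41
|UP| = √((-24)² + (7)²) = √625 = 25
Perimeter = 17 + 10 + 13 + 2 + 41 + 25 = 108.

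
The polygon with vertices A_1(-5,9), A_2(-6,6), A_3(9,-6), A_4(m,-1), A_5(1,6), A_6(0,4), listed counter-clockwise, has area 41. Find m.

The doubled signed area Σ (x_i y_{i+1} − x_{i+1} y_i) is linear in m.
With m=0 it equals 22; the coefficient of m is 12 (from the two edges through A_4).
So 12·m + 22 = 2·41 = 82 ⇒ m = 5.

5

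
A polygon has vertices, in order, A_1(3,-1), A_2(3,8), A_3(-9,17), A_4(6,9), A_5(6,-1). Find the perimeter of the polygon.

|A_1A_2| = √((0)² + (9)²) = √81 = 9
|A_2A_3| = √((-12)² + (9)²) = √225 = 15
|A_3A_4| = √((15)² + (-8)²) = √289 = 17
|A_4A_5| = √((0)² + (-10)²) = √100 = 10
|A_5A_1| = √((-3)² + (0)²) = √9 = 3
Perimeter = 9 + 15 + 17 + 10 + 3 = 54.

54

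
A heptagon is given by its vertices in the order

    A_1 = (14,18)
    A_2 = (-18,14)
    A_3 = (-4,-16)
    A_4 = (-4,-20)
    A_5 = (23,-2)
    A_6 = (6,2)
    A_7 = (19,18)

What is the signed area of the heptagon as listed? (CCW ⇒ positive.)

Apply Gauss's area formula: 2A = Σ (x_i·y_{i+1} − x_{i+1}·y_i), indices taken mod 7.
A_1→A_2: (14)(14) − (-18)(18) = 520
A_2→A_3: (-18)(-16) − (-4)(14) = 344
A_3→A_4: (-4)(-20) − (-4)(-16) = 16
A_4→A_5: (-4)(-2) − (23)(-20) = 468
A_5→A_6: (23)(2) − (6)(-2) = 58
A_6→A_7: (6)(18) − (19)(2) = 70
A_7→A_1: (19)(18) − (14)(18) = 90
Σ = 1566
Signed area = Σ/2 = 783 (positive ⇒ counter-clockwise traversal).

783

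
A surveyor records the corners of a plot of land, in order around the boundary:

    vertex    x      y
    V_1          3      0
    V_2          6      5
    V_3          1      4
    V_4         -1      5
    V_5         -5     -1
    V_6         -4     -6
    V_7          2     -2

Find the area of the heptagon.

60.5

Apply the surveyor's formula: 2A = Σ (x_i·y_{i+1} − x_{i+1}·y_i), indices taken mod 7.
Σ = (15) + (19) + (9) + (26) + (26) + (20) + (6) = 121
Area = |Σ|/2 = 60.5.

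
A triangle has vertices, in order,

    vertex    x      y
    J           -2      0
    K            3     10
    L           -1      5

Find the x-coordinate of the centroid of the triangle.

0

Apply the shoelace (surveyor's) formula. First the cross-terms c_i = x_i·y_{i+1} − x_{i+1}·y_i:
  -20, 25, 10  ⇒  2A = 15, A = 7.5.
Then Σ (x_i + x_{i+1})·c_i = 0, so x̄ = 0 / (6·7.5) = 0.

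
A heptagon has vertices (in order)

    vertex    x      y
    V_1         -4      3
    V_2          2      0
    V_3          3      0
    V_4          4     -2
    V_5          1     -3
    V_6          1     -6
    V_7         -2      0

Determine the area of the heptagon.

Apply the shoelace formula: 2A = Σ (x_i·y_{i+1} − x_{i+1}·y_i), indices taken mod 7.
Cross-terms: -6, 0, -6, -10, -3, -12, -6  ⇒  Σ = -43
Area = |Σ|/2 = 21.5.

21.5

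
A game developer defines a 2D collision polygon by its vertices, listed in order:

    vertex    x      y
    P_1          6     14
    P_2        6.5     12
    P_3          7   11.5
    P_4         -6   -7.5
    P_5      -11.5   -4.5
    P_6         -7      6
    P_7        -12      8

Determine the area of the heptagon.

Apply the shoelace formula: 2A = Σ (x_i·y_{i+1} − x_{i+1}·y_i), indices taken mod 7.
Σ = (-19) + (-9.25) + (16.5) + (-59.25) + (-100.5) + (16) + (-216) = -371.5
Area = |Σ|/2 = 185.75.

185.75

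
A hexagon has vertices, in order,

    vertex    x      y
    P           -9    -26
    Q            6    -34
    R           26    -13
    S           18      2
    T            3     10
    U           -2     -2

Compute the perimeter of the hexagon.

118

|PQ| = √((15)² + (-8)²) = √289 = 17
|QR| = √((20)² + (21)²) = √841 = 29
|RS| = √((-8)² + (15)²) = √289 = 17
|ST| = √((-15)² + (8)²) = √289 = 17
|TU| = √((-5)² + (-12)²) = √169 = 13
|UP| = √((-7)² + (-24)²) = √625 = 25
Perimeter = 17 + 29 + 17 + 17 + 13 + 25 = 118.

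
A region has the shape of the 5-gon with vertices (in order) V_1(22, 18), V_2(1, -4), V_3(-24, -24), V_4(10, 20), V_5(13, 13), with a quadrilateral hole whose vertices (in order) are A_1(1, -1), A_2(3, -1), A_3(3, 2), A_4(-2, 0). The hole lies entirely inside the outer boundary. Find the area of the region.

315.5

Outer boundary:
Apply the shoelace (surveyor's) formula: 2A = Σ (x_i·y_{i+1} − x_{i+1}·y_i), indices taken mod 5.
Σ = (-106) + (-120) + (-240) + (-130) + (-52) = -648
Area = |Σ|/2 = 324.
Hole:
Apply Gauss's area formula: 2A = Σ (x_i·y_{i+1} − x_{i+1}·y_i), indices taken mod 4.
A_1→A_2: (1)(-1) − (3)(-1) = 2
A_2→A_3: (3)(2) − (3)(-1) = 9
A_3→A_4: (3)(0) − (-2)(2) = 4
A_4→A_1: (-2)(-1) − (1)(0) = 2
Σ = 17
Area = |Σ|/2 = 8.5.
Net area = 324 − 8.5 = 315.5.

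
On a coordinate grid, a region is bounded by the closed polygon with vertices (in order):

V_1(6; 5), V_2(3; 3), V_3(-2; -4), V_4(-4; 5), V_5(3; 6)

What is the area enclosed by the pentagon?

V_1→V_2: (6)(3) − (3)(5) = 3
V_2→V_3: (3)(-4) − (-2)(3) = -6
V_3→V_4: (-2)(5) − (-4)(-4) = -26
V_4→V_5: (-4)(6) − (3)(5) = -39
V_5→V_1: (3)(5) − (6)(6) = -21
Σ = -89
Area = |Σ|/2 = 44.5.

44.5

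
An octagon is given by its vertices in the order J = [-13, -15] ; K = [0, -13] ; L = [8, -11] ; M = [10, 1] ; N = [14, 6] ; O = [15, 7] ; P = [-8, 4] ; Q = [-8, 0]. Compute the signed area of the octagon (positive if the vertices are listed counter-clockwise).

356.5

Σ = (169) + (104) + (118) + (46) + (8) + (116) + (32) + (120) = 713
Signed area = Σ/2 = 356.5 (positive ⇒ counter-clockwise traversal).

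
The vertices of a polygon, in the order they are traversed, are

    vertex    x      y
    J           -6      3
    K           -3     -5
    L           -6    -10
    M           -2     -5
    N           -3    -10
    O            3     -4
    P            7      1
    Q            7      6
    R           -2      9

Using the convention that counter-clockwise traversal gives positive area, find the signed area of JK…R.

142.5

Apply the shoelace (surveyor's) formula: 2A = Σ (x_i·y_{i+1} − x_{i+1}·y_i), indices taken mod 9.
Σ = (39) + (0) + (10) + (5) + (42) + (31) + (35) + (75) + (48) = 285
Signed area = Σ/2 = 142.5 (positive ⇒ counter-clockwise traversal).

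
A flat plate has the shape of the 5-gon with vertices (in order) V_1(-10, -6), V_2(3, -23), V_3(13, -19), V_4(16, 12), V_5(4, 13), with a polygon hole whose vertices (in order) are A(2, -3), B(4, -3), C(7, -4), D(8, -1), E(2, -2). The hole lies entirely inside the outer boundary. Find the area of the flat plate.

Outer boundary:
Σ = (248) + (242) + (460) + (160) + (106) = 1216
Area = |Σ|/2 = 608.
Hole:
A→B: (2)(-3) − (4)(-3) = 6
B→C: (4)(-4) − (7)(-3) = 5
C→D: (7)(-1) − (8)(-4) = 25
D→E: (8)(-2) − (2)(-1) = -14
E→A: (2)(-3) − (2)(-2) = -2
Σ = 20
Area = |Σ|/2 = 10.
Net area = 608 − 10 = 598.

598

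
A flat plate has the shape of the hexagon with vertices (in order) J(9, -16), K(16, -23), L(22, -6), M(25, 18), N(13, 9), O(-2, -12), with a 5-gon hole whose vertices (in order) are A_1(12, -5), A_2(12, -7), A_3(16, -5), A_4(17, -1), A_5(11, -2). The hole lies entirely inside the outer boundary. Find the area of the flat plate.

477.5

Outer boundary:
Apply the shoelace formula: 2A = Σ (x_i·y_{i+1} − x_{i+1}·y_i), indices taken mod 6.
Σ = (49) + (410) + (546) + (-9) + (-138) + (140) = 998
Area = |Σ|/2 = 499.
Hole:
Apply the shoelace formula: 2A = Σ (x_i·y_{i+1} − x_{i+1}·y_i), indices taken mod 5.
Σ = (-24) + (52) + (69) + (-23) + (-31) = 43
Area = |Σ|/2 = 21.5.
Net area = 499 − 21.5 = 477.5.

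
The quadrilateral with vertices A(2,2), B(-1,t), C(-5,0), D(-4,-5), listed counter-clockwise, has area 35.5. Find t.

The doubled signed area Σ (x_i y_{i+1} − x_{i+1} y_i) is linear in t.
With t=0 it equals 29; the coefficient of t is 7 (from the two edges through B).
So 7·t + 29 = 2·35.5 = 71 ⇒ t = 6.

6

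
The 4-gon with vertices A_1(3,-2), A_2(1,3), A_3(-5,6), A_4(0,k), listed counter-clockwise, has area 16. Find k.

The doubled signed area Σ (x_i y_{i+1} − x_{i+1} y_i) is linear in k.
With k=0 it equals 32; the coefficient of k is -8 (from the two edges through A_4).
So -8·k + 32 = 2·16 = 32 ⇒ k = 0.

0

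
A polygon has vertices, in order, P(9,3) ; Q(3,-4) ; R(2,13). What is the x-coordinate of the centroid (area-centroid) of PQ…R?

14/3

Apply the shoelace (surveyor's) formula. First the cross-terms c_i = x_i·y_{i+1} − x_{i+1}·y_i:
  -45, 47, -111  ⇒  2A = -109, A = -54.5.
Then Σ (x_i + x_{i+1})·c_i = -1526, so x̄ = -1526 / (6·(-54.5)) = 14/3.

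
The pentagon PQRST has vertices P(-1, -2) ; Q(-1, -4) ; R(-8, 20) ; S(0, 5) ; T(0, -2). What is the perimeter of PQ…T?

52

|PQ| = √((0)² + (-2)²) = √4 = 2
|QR| = √((-7)² + (24)²) = √625 = 25
|RS| = √((8)² + (-15)²) = √289 = 17
|ST| = √((0)² + (-7)²) = √49 = 7
|TP| = √((-1)² + (0)²) = √1 = 1
Perimeter = 2 + 25 + 17 + 7 + 1 = 52.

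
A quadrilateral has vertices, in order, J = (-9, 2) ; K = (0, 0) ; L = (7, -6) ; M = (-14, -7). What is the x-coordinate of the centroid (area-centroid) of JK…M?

-4.5

Apply the shoelace (surveyor's) formula. First the cross-terms c_i = x_i·y_{i+1} − x_{i+1}·y_i:
  0, 0, -133, -91  ⇒  2A = -224, A = -112.
Then Σ (x_i + x_{i+1})·c_i = 3024, so x̄ = 3024 / (6·(-112)) = -4.5.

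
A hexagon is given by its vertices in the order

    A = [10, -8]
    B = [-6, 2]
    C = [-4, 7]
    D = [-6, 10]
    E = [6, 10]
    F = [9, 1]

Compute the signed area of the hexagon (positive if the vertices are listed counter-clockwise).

-173

Apply the surveyor's formula: 2A = Σ (x_i·y_{i+1} − x_{i+1}·y_i), indices taken mod 6.
Σ = (-28) + (-34) + (2) + (-120) + (-84) + (-82) = -346
Signed area = Σ/2 = -173 (negative ⇒ clockwise traversal).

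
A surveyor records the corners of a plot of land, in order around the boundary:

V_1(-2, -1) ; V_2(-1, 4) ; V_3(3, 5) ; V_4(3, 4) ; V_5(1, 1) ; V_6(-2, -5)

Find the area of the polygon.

20.5

Apply the shoelace formula: 2A = Σ (x_i·y_{i+1} − x_{i+1}·y_i), indices taken mod 6.
V_1→V_2: (-2)(4) − (-1)(-1) = -9
V_2→V_3: (-1)(5) − (3)(4) = -17
V_3→V_4: (3)(4) − (3)(5) = -3
V_4→V_5: (3)(1) − (1)(4) = -1
V_5→V_6: (1)(-5) − (-2)(1) = -3
V_6→V_1: (-2)(-1) − (-2)(-5) = -8
Σ = -41
Area = |Σ|/2 = 20.5.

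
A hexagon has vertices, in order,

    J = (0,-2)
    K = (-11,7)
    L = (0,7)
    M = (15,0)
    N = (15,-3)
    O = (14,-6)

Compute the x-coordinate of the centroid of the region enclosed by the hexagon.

Apply Gauss's area formula. First the cross-terms c_i = x_i·y_{i+1} − x_{i+1}·y_i:
  -22, -77, -105, -45, -48, -28  ⇒  2A = -325, A = -162.5.
Then Σ (x_i + x_{i+1})·c_i = -3620, so x̄ = -3620 / (6·(-162.5)) = 724/195.

724/195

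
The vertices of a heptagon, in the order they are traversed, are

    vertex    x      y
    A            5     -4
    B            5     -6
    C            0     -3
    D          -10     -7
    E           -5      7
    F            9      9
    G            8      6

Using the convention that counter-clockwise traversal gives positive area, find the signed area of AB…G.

Apply the shoelace (surveyor's) formula: 2A = Σ (x_i·y_{i+1} − x_{i+1}·y_i), indices taken mod 7.
A→B: (5)(-6) − (5)(-4) = -10
B→C: (5)(-3) − (0)(-6) = -15
C→D: (0)(-7) − (-10)(-3) = -30
D→E: (-10)(7) − (-5)(-7) = -105
E→F: (-5)(9) − (9)(7) = -108
F→G: (9)(6) − (8)(9) = -18
G→A: (8)(-4) − (5)(6) = -62
Σ = -348
Signed area = Σ/2 = -174 (negative ⇒ clockwise traversal).

-174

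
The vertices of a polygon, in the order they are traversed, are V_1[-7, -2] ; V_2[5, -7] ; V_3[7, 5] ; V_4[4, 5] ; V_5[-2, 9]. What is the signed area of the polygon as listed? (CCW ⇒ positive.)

Apply the surveyor's formula: 2A = Σ (x_i·y_{i+1} − x_{i+1}·y_i), indices taken mod 5.
Σ = (59) + (74) + (15) + (46) + (67) = 261
Signed area = Σ/2 = 130.5 (positive ⇒ counter-clockwise traversal).

130.5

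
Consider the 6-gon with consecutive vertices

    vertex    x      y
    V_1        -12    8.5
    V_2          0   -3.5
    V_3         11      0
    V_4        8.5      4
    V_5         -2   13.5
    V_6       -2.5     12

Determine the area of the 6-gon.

Σ = (42) + (38.5) + (44) + (122.75) + (9.75) + (122.75) = 379.75
Area = |Σ|/2 = 189.875.

189.875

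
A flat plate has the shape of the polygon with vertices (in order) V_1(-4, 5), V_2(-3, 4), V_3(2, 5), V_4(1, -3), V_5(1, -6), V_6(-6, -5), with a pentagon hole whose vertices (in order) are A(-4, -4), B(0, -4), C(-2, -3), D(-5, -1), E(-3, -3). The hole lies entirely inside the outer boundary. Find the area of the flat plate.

Outer boundary:
V_1→V_2: (-4)(4) − (-3)(5) = -1
V_2→V_3: (-3)(5) − (2)(4) = -23
V_3→V_4: (2)(-3) − (1)(5) = -11
V_4→V_5: (1)(-6) − (1)(-3) = -3
V_5→V_6: (1)(-5) − (-6)(-6) = -41
V_6→V_1: (-6)(5) − (-4)(-5) = -50
Σ = -129
Area = |Σ|/2 = 64.5.
Hole:
Σ = (16) + (-8) + (-13) + (12) + (0) = 7
Area = |Σ|/2 = 3.5.
Net area = 64.5 − 3.5 = 61.

61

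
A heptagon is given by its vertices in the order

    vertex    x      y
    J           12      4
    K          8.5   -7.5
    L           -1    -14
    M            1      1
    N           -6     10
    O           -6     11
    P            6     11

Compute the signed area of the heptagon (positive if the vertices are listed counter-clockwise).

-233.75

Apply the shoelace formula: 2A = Σ (x_i·y_{i+1} − x_{i+1}·y_i), indices taken mod 7.
Cross-terms: -124, -126.5, 13, 16, -6, -132, -108  ⇒  Σ = -467.5
Signed area = Σ/2 = -233.75 (negative ⇒ clockwise traversal).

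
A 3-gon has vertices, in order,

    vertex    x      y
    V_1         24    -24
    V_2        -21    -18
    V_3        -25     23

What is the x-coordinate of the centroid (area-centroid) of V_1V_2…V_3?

-22/3

Apply the shoelace formula. First the cross-terms c_i = x_i·y_{i+1} − x_{i+1}·y_i:
  -936, -933, 48  ⇒  2A = -1821, A = -910.5.
Then Σ (x_i + x_{i+1})·c_i = 40062, so x̄ = 40062 / (6·(-910.5)) = -22/3.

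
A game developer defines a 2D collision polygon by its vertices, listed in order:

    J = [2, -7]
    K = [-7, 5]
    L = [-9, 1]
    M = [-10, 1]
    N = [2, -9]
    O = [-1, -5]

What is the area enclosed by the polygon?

Apply the shoelace formula: 2A = Σ (x_i·y_{i+1} − x_{i+1}·y_i), indices taken mod 6.
Σ = (-39) + (38) + (1) + (88) + (-19) + (17) = 86
Area = |Σ|/2 = 43.

43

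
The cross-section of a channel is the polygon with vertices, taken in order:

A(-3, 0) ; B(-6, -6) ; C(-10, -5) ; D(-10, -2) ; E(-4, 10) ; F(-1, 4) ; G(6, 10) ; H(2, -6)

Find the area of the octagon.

132

Apply Gauss's area formula: 2A = Σ (x_i·y_{i+1} − x_{i+1}·y_i), indices taken mod 8.
Σ = (18) + (-30) + (-30) + (-108) + (-6) + (-34) + (-56) + (-18) = -264
Area = |Σ|/2 = 132.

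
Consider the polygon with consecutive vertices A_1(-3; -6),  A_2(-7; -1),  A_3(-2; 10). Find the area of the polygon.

A_1→A_2: (-3)(-1) − (-7)(-6) = -39
A_2→A_3: (-7)(10) − (-2)(-1) = -72
A_3→A_1: (-2)(-6) − (-3)(10) = 42
Σ = -69
Area = |Σ|/2 = 34.5.

34.5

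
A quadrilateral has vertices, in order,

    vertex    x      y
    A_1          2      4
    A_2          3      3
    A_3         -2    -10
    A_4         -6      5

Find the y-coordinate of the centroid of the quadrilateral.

-85/201

Apply Gauss's area formula. First the cross-terms c_i = x_i·y_{i+1} − x_{i+1}·y_i:
  -6, -24, -70, -34  ⇒  2A = -134, A = -67.
Then Σ (y_i + y_{i+1})·c_i = 170, so ȳ = 170 / (6·(-67)) = -85/201.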